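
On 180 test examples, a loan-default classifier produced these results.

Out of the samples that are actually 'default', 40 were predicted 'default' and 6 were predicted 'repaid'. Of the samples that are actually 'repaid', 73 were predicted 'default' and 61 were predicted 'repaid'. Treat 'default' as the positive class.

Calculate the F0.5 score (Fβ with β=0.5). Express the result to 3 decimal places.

0.402

Fβ = (1+β²)·TP / ((1+β²)·TP + β²·FN + FP), with β²=1/4
= 1.25·40 / (1.25·40 + 0.25·6 + 73) = 0.402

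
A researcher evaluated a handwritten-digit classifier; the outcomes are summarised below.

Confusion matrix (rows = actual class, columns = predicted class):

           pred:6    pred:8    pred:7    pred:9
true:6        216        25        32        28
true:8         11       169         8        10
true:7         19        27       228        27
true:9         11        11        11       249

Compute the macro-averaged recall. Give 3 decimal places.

Per-class recall (TP/(TP+FN)):
  6: TP=216, FN=25+32+28=85 → 216/301 = 0.7176
  8: TP=169, FN=11+8+10=29 → 169/198 = 0.8535
  7: TP=228, FN=19+27+27=73 → 228/301 = 0.7575
  9: TP=249, FN=11+11+11=33 → 249/282 = 0.8830
Macro-recall = mean = (0.7176 + 0.8535 + 0.7575 + 0.8830) / 4 = 0.803

0.803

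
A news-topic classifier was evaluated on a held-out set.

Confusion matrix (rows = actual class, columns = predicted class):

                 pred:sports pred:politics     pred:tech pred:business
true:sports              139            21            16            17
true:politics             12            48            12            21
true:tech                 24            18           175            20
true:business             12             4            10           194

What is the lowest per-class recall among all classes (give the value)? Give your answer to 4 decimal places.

0.5161

Per-class recall (TP/(TP+FN)):
  sports: TP=139, FN=21+16+17=54 → 139/193 = 0.72021
  politics: TP=48, FN=12+12+21=45 → 48/93 = 0.51613
  tech: TP=175, FN=24+18+20=62 → 175/237 = 0.73840
  business: TP=194, FN=12+4+10=26 → 194/220 = 0.88182
Lowest is class 'politics' with recall = 0.5161.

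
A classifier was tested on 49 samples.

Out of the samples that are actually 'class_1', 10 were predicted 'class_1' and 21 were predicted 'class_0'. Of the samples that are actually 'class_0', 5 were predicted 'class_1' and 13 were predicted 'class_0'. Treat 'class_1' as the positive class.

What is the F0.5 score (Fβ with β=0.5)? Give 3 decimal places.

Fβ = (1+β²)·TP / ((1+β²)·TP + β²·FN + FP), with β²=1/4
= 1.25·10 / (1.25·10 + 0.25·21 + 5) = 0.549

0.549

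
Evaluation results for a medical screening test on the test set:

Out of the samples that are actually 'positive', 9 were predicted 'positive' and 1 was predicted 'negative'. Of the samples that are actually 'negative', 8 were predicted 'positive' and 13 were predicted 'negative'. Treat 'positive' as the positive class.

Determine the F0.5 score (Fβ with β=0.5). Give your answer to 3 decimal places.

0.577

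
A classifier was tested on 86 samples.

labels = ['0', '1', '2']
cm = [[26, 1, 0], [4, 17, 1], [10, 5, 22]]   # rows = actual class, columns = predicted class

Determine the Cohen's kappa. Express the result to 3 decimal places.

0.636

Observed agreement pₒ = trace/N = 65/86 = 0.7558
Expected agreement pₑ = Σ (rowᵢ·colᵢ)/N² = (27·40 + 22·23 + 37·23)/86² = 0.3295
κ = (pₒ − pₑ)/(1 − pₑ) = (0.7558 − 0.3295)/(1 − 0.3295) = 0.636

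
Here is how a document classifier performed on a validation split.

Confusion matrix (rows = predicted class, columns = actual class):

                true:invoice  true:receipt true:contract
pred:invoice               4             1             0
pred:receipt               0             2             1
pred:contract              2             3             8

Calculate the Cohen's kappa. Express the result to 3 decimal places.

0.467

Observed agreement pₒ = trace/N = 14/21 = 0.6667
Expected agreement pₑ = Σ (rowᵢ·colᵢ)/N² = (6·5 + 6·3 + 9·13)/21² = 0.3741
κ = (pₒ − pₑ)/(1 − pₑ) = (0.6667 − 0.3741)/(1 − 0.3741) = 0.467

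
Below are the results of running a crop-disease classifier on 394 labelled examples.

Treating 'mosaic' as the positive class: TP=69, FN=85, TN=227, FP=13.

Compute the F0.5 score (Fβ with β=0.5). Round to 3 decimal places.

0.716

Fβ = (1+β²)·TP / ((1+β²)·TP + β²·FN + FP), with β²=1/4
= 1.25·69 / (1.25·69 + 0.25·85 + 13) = 0.716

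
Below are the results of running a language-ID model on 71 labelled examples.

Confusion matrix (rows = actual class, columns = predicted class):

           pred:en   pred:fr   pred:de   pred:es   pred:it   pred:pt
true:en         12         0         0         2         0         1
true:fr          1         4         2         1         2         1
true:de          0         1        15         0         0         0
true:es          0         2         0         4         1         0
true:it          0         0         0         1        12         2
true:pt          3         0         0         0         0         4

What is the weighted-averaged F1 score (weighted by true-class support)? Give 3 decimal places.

0.711

Per-class F1 score (2·TP/(2·TP+FP+FN)):
  en: TP=12, FP=1+0+0+0+3=4, FN=0+0+2+0+1=3 → 24/31 = 0.7742
  fr: TP=4, FP=0+1+2+0+0=3, FN=1+2+1+2+1=7 → 8/18 = 0.4444
  de: TP=15, FP=0+2+0+0+0=2, FN=0+1+0+0+0=1 → 30/33 = 0.9091
  es: TP=4, FP=2+1+0+1+0=4, FN=0+2+0+1+0=3 → 8/15 = 0.5333
  it: TP=12, FP=0+2+0+1+0=3, FN=0+0+0+1+2=3 → 24/30 = 0.8000
  pt: TP=4, FP=1+1+0+0+2=4, FN=3+0+0+0+0=3 → 8/15 = 0.5333
Weighted-F1 score = Σ (supportᵢ/N)·F1 scoreᵢ with N=71: (15/71)·0.7742 + (11/71)·0.4444 + (16/71)·0.9091 + (7/71)·0.5333 + (15/71)·0.8000 + (7/71)·0.5333 = 0.711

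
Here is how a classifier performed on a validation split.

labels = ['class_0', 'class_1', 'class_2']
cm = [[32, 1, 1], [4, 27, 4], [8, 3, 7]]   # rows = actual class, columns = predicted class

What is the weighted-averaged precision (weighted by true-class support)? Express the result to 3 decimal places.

0.755

Per-class precision (TP/(TP+FP)):
  class_0: TP=32, FP=4+8=12 → 32/44 = 0.7273
  class_1: TP=27, FP=1+3=4 → 27/31 = 0.8710
  class_2: TP=7, FP=1+4=5 → 7/12 = 0.5833
Weighted-precision = Σ (supportᵢ/N)·precisionᵢ with N=87: (34/87)·0.7273 + (35/87)·0.8710 + (18/87)·0.5833 = 0.755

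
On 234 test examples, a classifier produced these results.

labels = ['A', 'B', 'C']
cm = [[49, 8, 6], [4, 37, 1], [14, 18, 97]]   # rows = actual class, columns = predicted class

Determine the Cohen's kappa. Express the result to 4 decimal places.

Observed agreement pₒ = trace/N = 183/234 = 0.78205
Expected agreement pₑ = Σ (rowᵢ·colᵢ)/N² = (63·67 + 42·63 + 129·104)/234² = 0.37043
κ = (pₒ − pₑ)/(1 − pₑ) = (0.78205 − 0.37043)/(1 − 0.37043) = 0.6538

0.6538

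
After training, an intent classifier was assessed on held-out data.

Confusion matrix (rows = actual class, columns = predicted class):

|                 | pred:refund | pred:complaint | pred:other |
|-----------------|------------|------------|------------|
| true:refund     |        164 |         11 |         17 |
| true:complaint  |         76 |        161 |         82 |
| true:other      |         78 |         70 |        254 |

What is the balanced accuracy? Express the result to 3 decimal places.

0.664

Balanced accuracy = mean of per-class recall.
  refund: recall = 164/192 = 0.8542
  complaint: recall = 161/319 = 0.5047
  other: recall = 254/402 = 0.6318
Mean = (0.8542 + 0.5047 + 0.6318) / 3 = 0.664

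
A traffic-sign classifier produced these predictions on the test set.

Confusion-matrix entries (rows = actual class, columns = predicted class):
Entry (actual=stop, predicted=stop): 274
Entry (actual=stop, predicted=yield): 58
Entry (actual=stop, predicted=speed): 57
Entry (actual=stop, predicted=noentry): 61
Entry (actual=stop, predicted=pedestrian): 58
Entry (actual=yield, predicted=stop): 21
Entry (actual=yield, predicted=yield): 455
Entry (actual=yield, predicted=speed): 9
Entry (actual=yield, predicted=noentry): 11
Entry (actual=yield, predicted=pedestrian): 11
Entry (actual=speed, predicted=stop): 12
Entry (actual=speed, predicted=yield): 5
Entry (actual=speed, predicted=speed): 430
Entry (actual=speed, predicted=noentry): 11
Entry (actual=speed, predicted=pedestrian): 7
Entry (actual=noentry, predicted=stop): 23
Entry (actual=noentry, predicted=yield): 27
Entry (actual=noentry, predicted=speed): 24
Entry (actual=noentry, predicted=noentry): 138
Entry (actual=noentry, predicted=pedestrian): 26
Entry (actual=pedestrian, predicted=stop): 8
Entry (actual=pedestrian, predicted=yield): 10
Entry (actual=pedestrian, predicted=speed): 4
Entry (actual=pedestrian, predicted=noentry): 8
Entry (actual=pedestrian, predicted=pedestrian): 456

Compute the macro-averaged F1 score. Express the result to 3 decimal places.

0.768

Per-class F1 score (2·TP/(2·TP+FP+FN)):
  stop: TP=274, FP=21+12+23+8=64, FN=58+57+61+58=234 → 548/846 = 0.6478
  yield: TP=455, FP=58+5+27+10=100, FN=21+9+11+11=52 → 910/1062 = 0.8569
  speed: TP=430, FP=57+9+24+4=94, FN=12+5+11+7=35 → 860/989 = 0.8696
  noentry: TP=138, FP=61+11+11+8=91, FN=23+27+24+26=100 → 276/467 = 0.5910
  pedestrian: TP=456, FP=58+11+7+26=102, FN=8+10+4+8=30 → 912/1044 = 0.8736
Macro-F1 score = mean = (0.6478 + 0.8569 + 0.8696 + 0.5910 + 0.8736) / 5 = 0.768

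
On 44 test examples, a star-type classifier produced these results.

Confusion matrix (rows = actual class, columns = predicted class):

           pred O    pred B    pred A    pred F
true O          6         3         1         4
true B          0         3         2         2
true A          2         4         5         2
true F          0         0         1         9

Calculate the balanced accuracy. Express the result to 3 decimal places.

Balanced accuracy = mean of per-class recall.
  O: recall = 6/14 = 0.4286
  B: recall = 3/7 = 0.4286
  A: recall = 5/13 = 0.3846
  F: recall = 9/10 = 0.9000
Mean = (0.4286 + 0.4286 + 0.3846 + 0.9000) / 4 = 0.535

0.535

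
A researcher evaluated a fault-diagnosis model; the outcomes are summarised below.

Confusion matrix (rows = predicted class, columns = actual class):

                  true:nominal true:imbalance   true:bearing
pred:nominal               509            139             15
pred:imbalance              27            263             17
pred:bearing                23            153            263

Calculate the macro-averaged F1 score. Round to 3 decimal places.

0.720

Per-class F1 score (2·TP/(2·TP+FP+FN)):
  nominal: TP=509, FP=139+15=154, FN=27+23=50 → 1018/1222 = 0.8331
  imbalance: TP=263, FP=27+17=44, FN=139+153=292 → 526/862 = 0.6102
  bearing: TP=263, FP=23+153=176, FN=15+17=32 → 526/734 = 0.7166
Macro-F1 score = mean = (0.8331 + 0.6102 + 0.7166) / 3 = 0.720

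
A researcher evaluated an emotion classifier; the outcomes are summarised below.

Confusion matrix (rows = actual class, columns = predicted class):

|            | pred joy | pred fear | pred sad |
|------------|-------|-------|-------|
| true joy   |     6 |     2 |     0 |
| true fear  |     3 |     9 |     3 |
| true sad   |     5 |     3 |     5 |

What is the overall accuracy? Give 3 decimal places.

0.556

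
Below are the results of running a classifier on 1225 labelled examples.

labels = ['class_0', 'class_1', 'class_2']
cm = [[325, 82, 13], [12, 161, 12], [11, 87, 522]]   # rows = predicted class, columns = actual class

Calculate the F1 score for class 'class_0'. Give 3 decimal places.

0.846

Treat 'class_0' as positive and all other classes as negative.
F1 score = 2·TP/(2·TP+FP+FN).
class_0: TP=325, FP=82+13=95, FN=12+11=23 → 650/768 = 0.8464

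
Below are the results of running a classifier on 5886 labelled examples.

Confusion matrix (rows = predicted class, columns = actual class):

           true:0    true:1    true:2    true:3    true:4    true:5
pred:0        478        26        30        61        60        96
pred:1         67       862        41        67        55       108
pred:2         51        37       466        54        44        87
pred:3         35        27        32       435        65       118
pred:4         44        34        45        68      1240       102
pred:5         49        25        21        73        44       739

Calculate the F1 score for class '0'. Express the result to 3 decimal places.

Treat '0' as positive and all other classes as negative.
F1 score = 2·TP/(2·TP+FP+FN).
0: TP=478, FP=26+30+61+60+96=273, FN=67+51+35+44+49=246 → 956/1475 = 0.6481

0.648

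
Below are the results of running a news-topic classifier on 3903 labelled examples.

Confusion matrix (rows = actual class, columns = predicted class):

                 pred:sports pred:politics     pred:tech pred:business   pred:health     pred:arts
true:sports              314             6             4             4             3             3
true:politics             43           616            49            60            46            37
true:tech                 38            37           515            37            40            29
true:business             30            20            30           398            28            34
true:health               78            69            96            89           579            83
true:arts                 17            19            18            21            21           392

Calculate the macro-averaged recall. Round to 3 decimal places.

0.754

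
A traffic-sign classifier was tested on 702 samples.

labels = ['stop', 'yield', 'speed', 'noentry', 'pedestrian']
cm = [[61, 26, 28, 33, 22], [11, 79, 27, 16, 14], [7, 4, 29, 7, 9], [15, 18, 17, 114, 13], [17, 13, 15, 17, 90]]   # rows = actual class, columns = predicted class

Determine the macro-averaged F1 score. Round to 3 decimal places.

0.510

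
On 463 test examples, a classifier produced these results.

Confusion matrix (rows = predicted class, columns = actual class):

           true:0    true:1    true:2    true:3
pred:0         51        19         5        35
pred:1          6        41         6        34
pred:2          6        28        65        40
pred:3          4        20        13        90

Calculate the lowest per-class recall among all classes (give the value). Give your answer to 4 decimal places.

0.3796

Per-class recall (TP/(TP+FN)):
  0: TP=51, FN=6+6+4=16 → 51/67 = 0.76119
  1: TP=41, FN=19+28+20=67 → 41/108 = 0.37963
  2: TP=65, FN=5+6+13=24 → 65/89 = 0.73034
  3: TP=90, FN=35+34+40=109 → 90/199 = 0.45226
Lowest is class '1' with recall = 0.3796.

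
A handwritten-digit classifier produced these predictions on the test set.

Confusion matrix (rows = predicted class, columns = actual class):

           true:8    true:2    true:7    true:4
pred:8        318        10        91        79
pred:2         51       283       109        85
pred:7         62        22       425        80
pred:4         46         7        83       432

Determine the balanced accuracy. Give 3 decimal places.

Balanced accuracy = mean of per-class recall.
  8: recall = 318/477 = 0.6667
  2: recall = 283/322 = 0.8789
  7: recall = 425/708 = 0.6003
  4: recall = 432/676 = 0.6391
Mean = (0.6667 + 0.8789 + 0.6003 + 0.6391) / 4 = 0.696

0.696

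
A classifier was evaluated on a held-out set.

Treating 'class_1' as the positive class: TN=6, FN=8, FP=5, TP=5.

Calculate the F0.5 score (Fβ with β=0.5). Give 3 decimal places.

0.472

Fβ = (1+β²)·TP / ((1+β²)·TP + β²·FN + FP), with β²=1/4
= 1.25·5 / (1.25·5 + 0.25·8 + 5) = 0.472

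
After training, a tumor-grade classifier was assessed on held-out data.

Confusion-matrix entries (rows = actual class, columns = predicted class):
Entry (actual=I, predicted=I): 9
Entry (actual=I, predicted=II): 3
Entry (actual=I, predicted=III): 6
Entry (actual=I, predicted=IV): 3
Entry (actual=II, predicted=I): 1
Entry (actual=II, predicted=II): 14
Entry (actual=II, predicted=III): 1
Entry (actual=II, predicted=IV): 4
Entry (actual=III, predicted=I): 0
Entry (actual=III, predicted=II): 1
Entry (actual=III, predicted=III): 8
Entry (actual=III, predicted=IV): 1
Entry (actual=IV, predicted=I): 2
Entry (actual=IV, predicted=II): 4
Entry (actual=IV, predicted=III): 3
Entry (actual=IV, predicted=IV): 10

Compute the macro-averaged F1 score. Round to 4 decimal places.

0.5810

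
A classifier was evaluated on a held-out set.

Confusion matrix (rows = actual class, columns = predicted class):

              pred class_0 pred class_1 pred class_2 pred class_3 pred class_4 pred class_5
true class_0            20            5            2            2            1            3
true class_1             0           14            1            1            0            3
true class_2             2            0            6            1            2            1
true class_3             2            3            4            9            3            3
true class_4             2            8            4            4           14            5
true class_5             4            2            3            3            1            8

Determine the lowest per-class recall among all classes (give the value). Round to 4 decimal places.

0.3750

Per-class recall (TP/(TP+FN)):
  class_0: TP=20, FN=5+2+2+1+3=13 → 20/33 = 0.60606
  class_1: TP=14, FN=0+1+1+0+3=5 → 14/19 = 0.73684
  class_2: TP=6, FN=2+0+1+2+1=6 → 6/12 = 0.50000
  class_3: TP=9, FN=2+3+4+3+3=15 → 9/24 = 0.37500
  class_4: TP=14, FN=2+8+4+4+5=23 → 14/37 = 0.37838
  class_5: TP=8, FN=4+2+3+3+1=13 → 8/21 = 0.38095
Lowest is class 'class_3' with recall = 0.3750.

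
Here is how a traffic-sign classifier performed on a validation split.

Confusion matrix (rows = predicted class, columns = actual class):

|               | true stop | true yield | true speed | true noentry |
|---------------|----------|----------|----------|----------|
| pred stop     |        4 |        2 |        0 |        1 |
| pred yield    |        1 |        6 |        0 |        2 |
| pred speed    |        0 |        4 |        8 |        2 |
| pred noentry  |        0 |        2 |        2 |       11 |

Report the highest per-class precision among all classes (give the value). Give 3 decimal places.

0.733

Per-class precision (TP/(TP+FP)):
  stop: TP=4, FP=2+0+1=3 → 4/7 = 0.5714
  yield: TP=6, FP=1+0+2=3 → 6/9 = 0.6667
  speed: TP=8, FP=0+4+2=6 → 8/14 = 0.5714
  noentry: TP=11, FP=0+2+2=4 → 11/15 = 0.7333
Highest is class 'noentry' with precision = 0.733.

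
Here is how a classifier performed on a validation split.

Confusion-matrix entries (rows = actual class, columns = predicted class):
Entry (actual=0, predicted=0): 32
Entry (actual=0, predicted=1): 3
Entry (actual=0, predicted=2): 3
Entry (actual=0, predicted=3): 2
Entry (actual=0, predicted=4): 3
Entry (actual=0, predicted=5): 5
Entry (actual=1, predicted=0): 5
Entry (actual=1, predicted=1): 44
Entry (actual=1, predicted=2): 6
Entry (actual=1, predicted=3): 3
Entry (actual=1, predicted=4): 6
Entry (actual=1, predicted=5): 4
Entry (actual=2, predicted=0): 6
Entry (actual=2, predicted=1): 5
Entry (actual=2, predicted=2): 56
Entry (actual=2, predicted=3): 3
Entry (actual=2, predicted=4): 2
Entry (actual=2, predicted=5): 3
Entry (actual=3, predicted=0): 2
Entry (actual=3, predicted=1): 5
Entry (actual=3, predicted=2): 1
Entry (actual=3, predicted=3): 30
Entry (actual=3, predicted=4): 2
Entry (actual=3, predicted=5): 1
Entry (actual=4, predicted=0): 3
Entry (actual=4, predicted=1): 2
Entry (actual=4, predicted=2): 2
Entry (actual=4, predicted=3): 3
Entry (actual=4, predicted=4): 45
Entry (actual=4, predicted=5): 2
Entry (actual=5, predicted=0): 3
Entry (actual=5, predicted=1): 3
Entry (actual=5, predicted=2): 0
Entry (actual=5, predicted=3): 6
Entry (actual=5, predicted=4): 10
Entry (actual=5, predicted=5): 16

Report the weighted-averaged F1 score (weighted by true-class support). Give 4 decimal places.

Per-class F1 score (2·TP/(2·TP+FP+FN)):
  0: TP=32, FP=5+6+2+3+3=19, FN=3+3+2+3+5=16 → 64/99 = 0.64646
  1: TP=44, FP=3+5+5+2+3=18, FN=5+6+3+6+4=24 → 88/130 = 0.67692
  2: TP=56, FP=3+6+1+2+0=12, FN=6+5+3+2+3=19 → 112/143 = 0.78322
  3: TP=30, FP=2+3+3+3+6=17, FN=2+5+1+2+1=11 → 60/88 = 0.68182
  4: TP=45, FP=3+6+2+2+10=23, FN=3+2+2+3+2=12 → 90/125 = 0.72000
  5: TP=16, FP=5+4+3+1+2=15, FN=3+3+0+6+10=22 → 32/69 = 0.46377
Weighted-F1 score = Σ (supportᵢ/N)·F1 scoreᵢ with N=327: (48/327)·0.64646 + (68/327)·0.67692 + (75/327)·0.78322 + (41/327)·0.68182 + (57/327)·0.72000 + (38/327)·0.46377 = 0.6802

0.6802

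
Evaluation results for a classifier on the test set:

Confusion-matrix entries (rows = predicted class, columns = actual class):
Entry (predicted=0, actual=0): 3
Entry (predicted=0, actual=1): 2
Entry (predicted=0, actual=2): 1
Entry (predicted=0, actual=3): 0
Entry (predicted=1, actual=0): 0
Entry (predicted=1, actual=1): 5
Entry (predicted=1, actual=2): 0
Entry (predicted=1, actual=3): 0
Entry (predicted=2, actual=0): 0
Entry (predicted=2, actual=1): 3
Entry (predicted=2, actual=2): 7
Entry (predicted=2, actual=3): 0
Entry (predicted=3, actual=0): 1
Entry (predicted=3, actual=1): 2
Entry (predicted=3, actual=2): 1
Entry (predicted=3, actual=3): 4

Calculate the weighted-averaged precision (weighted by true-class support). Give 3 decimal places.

Per-class precision (TP/(TP+FP)):
  0: TP=3, FP=2+1+0=3 → 3/6 = 0.5000
  1: TP=5, FP=0+0+0=0 → 5/5 = 1.0000
  2: TP=7, FP=0+3+0=3 → 7/10 = 0.7000
  3: TP=4, FP=1+2+1=4 → 4/8 = 0.5000
Weighted-precision = Σ (supportᵢ/N)·precisionᵢ with N=29: (4/29)·0.5000 + (12/29)·1.0000 + (9/29)·0.7000 + (4/29)·0.5000 = 0.769

0.769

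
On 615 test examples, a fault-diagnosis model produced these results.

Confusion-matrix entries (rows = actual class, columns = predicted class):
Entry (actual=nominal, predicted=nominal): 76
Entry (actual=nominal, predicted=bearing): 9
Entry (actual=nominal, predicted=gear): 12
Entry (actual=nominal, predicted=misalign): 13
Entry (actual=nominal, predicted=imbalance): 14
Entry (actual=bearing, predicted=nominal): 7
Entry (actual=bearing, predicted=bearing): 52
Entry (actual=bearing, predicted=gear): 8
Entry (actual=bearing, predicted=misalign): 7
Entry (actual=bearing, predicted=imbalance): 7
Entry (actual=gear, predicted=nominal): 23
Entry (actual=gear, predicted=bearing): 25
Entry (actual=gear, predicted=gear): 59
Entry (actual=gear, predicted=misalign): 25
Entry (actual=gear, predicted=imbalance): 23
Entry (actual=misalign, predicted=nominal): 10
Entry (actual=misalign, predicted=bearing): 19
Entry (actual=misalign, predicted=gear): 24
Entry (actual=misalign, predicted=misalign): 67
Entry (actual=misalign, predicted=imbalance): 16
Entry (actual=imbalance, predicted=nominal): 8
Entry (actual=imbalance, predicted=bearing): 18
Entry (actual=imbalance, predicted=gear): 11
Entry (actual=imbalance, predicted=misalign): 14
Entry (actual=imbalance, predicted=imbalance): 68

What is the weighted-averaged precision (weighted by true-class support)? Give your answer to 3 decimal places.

Per-class precision (TP/(TP+FP)):
  nominal: TP=76, FP=7+23+10+8=48 → 76/124 = 0.6129
  bearing: TP=52, FP=9+25+19+18=71 → 52/123 = 0.4228
  gear: TP=59, FP=12+8+24+11=55 → 59/114 = 0.5175
  misalign: TP=67, FP=13+7+25+14=59 → 67/126 = 0.5317
  imbalance: TP=68, FP=14+7+23+16=60 → 68/128 = 0.5313
Weighted-precision = Σ (supportᵢ/N)·precisionᵢ with N=615: (124/615)·0.6129 + (81/615)·0.4228 + (155/615)·0.5175 + (136/615)·0.5317 + (119/615)·0.5313 = 0.530

0.530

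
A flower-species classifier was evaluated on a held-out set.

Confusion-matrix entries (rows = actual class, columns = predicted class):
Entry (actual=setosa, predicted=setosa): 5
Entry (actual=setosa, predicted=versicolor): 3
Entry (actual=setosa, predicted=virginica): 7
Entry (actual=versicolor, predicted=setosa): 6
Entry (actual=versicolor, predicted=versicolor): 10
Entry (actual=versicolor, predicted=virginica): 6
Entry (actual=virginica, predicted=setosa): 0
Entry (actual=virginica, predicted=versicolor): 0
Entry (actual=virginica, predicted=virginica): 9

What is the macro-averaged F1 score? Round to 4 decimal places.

0.5122

Per-class F1 score (2·TP/(2·TP+FP+FN)):
  setosa: TP=5, FP=6+0=6, FN=3+7=10 → 10/26 = 0.38462
  versicolor: TP=10, FP=3+0=3, FN=6+6=12 → 20/35 = 0.57143
  virginica: TP=9, FP=7+6=13, FN=0+0=0 → 18/31 = 0.58065
Macro-F1 score = mean = (0.38462 + 0.57143 + 0.58065) / 3 = 0.5122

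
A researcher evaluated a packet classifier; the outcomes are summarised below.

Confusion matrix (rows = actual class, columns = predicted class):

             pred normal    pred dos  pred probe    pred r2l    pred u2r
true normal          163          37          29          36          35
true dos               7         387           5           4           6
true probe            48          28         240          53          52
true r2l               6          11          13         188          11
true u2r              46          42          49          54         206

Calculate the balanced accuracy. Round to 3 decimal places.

0.680

Balanced accuracy = mean of per-class recall.
  normal: recall = 163/300 = 0.5433
  dos: recall = 387/409 = 0.9462
  probe: recall = 240/421 = 0.5701
  r2l: recall = 188/229 = 0.8210
  u2r: recall = 206/397 = 0.5189
Mean = (0.5433 + 0.9462 + 0.5701 + 0.8210 + 0.5189) / 5 = 0.680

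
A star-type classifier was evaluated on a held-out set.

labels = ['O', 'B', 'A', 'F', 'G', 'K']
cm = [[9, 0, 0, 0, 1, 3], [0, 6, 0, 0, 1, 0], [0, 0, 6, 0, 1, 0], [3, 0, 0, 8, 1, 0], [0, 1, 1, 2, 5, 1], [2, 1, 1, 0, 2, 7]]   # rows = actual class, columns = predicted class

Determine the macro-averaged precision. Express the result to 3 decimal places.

Per-class precision (TP/(TP+FP)):
  O: TP=9, FP=0+0+3+0+2=5 → 9/14 = 0.6429
  B: TP=6, FP=0+0+0+1+1=2 → 6/8 = 0.7500
  A: TP=6, FP=0+0+0+1+1=2 → 6/8 = 0.7500
  F: TP=8, FP=0+0+0+2+0=2 → 8/10 = 0.8000
  G: TP=5, FP=1+1+1+1+2=6 → 5/11 = 0.4545
  K: TP=7, FP=3+0+0+0+1=4 → 7/11 = 0.6364
Macro-precision = mean = (0.6429 + 0.7500 + 0.7500 + 0.8000 + 0.4545 + 0.6364) / 6 = 0.672

0.672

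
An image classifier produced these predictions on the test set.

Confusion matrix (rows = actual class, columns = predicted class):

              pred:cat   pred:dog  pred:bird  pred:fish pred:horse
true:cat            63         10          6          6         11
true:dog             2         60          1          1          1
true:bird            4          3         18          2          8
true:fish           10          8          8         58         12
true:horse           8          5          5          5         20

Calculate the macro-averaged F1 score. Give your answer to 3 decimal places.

0.618

Per-class F1 score (2·TP/(2·TP+FP+FN)):
  cat: TP=63, FP=2+4+10+8=24, FN=10+6+6+11=33 → 126/183 = 0.6885
  dog: TP=60, FP=10+3+8+5=26, FN=2+1+1+1=5 → 120/151 = 0.7947
  bird: TP=18, FP=6+1+8+5=20, FN=4+3+2+8=17 → 36/73 = 0.4932
  fish: TP=58, FP=6+1+2+5=14, FN=10+8+8+12=38 → 116/168 = 0.6905
  horse: TP=20, FP=11+1+8+12=32, FN=8+5+5+5=23 → 40/95 = 0.4211
Macro-F1 score = mean = (0.6885 + 0.7947 + 0.4932 + 0.6905 + 0.4211) / 5 = 0.618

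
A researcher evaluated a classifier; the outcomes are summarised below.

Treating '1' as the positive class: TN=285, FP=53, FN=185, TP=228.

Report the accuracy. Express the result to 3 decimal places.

0.683

Accuracy = (TP+TN)/N = (228+285)/751 = 0.683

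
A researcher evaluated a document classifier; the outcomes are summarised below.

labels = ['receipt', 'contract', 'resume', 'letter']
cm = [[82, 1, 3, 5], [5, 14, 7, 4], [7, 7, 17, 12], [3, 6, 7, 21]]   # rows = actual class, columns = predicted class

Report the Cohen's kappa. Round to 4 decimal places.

0.5141

Observed agreement pₒ = trace/N = 134/201 = 0.66667
Expected agreement pₑ = Σ (rowᵢ·colᵢ)/N² = (91·97 + 30·28 + 43·34 + 37·42)/201² = 0.31393
κ = (pₒ − pₑ)/(1 − pₑ) = (0.66667 − 0.31393)/(1 − 0.31393) = 0.5141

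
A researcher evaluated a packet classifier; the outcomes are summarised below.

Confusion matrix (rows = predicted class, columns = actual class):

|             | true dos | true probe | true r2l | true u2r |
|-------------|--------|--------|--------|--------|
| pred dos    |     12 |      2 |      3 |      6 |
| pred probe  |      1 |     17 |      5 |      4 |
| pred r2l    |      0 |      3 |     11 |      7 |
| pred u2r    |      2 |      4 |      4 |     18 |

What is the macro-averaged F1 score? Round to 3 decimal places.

Per-class F1 score (2·TP/(2·TP+FP+FN)):
  dos: TP=12, FP=2+3+6=11, FN=1+0+2=3 → 24/38 = 0.6316
  probe: TP=17, FP=1+5+4=10, FN=2+3+4=9 → 34/53 = 0.6415
  r2l: TP=11, FP=0+3+7=10, FN=3+5+4=12 → 22/44 = 0.5000
  u2r: TP=18, FP=2+4+4=10, FN=6+4+7=17 → 36/63 = 0.5714
Macro-F1 score = mean = (0.6316 + 0.6415 + 0.5000 + 0.5714) / 4 = 0.586

0.586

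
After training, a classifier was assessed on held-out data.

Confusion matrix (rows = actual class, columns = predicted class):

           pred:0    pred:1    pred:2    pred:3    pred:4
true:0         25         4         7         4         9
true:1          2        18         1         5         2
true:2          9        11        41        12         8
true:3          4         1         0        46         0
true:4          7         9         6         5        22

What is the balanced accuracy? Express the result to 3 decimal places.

Balanced accuracy = mean of per-class recall.
  0: recall = 25/49 = 0.5102
  1: recall = 18/28 = 0.6429
  2: recall = 41/81 = 0.5062
  3: recall = 46/51 = 0.9020
  4: recall = 22/49 = 0.4490
Mean = (0.5102 + 0.6429 + 0.5062 + 0.9020 + 0.4490) / 5 = 0.602

0.602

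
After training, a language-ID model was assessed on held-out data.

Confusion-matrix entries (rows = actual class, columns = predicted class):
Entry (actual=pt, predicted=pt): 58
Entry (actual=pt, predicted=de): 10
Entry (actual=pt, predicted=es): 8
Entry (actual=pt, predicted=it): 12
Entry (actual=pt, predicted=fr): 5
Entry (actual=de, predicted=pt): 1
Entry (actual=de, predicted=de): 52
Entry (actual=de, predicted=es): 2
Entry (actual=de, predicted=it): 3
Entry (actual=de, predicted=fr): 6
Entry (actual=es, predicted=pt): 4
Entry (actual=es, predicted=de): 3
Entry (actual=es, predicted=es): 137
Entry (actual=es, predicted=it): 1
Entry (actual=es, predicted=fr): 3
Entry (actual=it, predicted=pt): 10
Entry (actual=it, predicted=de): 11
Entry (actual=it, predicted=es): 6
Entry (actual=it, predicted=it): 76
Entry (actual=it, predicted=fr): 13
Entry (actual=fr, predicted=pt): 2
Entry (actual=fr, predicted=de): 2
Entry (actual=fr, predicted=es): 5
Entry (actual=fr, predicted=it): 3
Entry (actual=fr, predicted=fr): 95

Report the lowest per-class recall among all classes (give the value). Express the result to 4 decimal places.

0.6237

Per-class recall (TP/(TP+FN)):
  pt: TP=58, FN=10+8+12+5=35 → 58/93 = 0.62366
  de: TP=52, FN=1+2+3+6=12 → 52/64 = 0.81250
  es: TP=137, FN=4+3+1+3=11 → 137/148 = 0.92568
  it: TP=76, FN=10+11+6+13=40 → 76/116 = 0.65517
  fr: TP=95, FN=2+2+5+3=12 → 95/107 = 0.88785
Lowest is class 'pt' with recall = 0.6237.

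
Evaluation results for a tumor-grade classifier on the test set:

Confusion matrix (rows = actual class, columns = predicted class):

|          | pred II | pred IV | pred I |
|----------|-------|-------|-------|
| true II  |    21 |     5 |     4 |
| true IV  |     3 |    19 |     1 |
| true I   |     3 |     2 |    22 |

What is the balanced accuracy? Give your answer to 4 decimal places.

0.7803

Balanced accuracy = mean of per-class recall.
  II: recall = 21/30 = 0.70000
  IV: recall = 19/23 = 0.82609
  I: recall = 22/27 = 0.81481
Mean = (0.70000 + 0.82609 + 0.81481) / 3 = 0.7803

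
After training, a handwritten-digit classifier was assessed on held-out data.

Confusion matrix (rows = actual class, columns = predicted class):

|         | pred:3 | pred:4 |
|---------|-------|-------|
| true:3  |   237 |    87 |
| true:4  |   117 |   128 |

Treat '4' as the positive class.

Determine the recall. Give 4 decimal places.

0.5224

Recall = TP/(TP+FN) = 128/(128+117) = 128/245 = 0.5224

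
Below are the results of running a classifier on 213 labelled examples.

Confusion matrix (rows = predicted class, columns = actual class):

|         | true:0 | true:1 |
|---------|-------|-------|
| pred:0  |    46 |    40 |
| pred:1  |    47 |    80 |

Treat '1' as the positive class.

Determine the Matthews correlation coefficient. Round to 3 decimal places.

MCC = (TP·TN − FP·FN) / √((TP+FP)(TP+FN)(TN+FP)(TN+FN))
Numerator = 80·46 − 47·40 = 1800
Denominator = √(127·120·93·86) = √121889520 = 11040.3587
MCC = 1800 / 11040.3587 = 0.163

0.163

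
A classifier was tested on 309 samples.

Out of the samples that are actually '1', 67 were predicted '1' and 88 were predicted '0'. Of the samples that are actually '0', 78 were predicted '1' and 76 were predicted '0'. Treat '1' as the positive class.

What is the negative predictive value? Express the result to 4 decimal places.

0.4634

NPV = TN/(TN+FN) = 76/(76+88) = 0.4634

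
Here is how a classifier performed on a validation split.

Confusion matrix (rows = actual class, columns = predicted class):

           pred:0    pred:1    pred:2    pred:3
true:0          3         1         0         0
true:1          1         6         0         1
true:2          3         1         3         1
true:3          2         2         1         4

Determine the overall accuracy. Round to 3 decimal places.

0.552

Accuracy = trace / total = (3+6+3+4=16) / 29 = 16/29 = 0.552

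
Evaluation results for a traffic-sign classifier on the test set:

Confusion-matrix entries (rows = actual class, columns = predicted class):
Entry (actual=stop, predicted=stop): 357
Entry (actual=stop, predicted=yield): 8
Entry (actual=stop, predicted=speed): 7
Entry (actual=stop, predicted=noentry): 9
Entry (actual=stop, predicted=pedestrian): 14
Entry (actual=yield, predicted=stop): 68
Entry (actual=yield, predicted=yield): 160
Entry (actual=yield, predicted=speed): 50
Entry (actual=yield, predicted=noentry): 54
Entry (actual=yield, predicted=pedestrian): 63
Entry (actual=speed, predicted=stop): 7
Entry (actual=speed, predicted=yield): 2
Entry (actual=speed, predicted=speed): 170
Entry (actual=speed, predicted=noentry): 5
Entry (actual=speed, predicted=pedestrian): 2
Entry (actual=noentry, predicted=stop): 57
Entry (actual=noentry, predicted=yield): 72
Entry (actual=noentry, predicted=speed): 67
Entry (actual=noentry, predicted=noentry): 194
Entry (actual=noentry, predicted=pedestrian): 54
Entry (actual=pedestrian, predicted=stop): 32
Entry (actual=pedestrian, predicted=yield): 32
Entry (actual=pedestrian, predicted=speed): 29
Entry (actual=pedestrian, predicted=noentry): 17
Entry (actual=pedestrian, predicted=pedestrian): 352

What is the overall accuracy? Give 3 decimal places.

0.655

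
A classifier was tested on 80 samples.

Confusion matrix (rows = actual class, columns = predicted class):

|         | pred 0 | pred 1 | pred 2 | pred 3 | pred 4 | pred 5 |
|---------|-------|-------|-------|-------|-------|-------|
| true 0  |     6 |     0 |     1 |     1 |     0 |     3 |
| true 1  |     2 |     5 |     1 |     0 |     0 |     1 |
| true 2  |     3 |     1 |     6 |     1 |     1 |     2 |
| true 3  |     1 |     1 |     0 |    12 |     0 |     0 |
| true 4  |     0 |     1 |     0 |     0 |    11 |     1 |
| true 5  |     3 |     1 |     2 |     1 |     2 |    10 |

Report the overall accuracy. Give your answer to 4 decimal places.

Accuracy = trace / total = (6+5+6+12+11+10=50) / 80 = 50/80 = 0.6250

0.6250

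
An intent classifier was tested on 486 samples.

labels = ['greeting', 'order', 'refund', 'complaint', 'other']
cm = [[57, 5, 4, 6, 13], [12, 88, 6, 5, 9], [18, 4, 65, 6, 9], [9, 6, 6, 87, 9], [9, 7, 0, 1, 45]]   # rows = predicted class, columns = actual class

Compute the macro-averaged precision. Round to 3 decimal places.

0.702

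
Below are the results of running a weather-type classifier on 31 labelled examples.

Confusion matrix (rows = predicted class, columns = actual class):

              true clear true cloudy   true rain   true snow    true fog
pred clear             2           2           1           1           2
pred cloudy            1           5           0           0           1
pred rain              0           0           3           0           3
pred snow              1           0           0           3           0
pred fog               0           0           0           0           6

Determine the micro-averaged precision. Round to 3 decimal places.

0.613

Micro-averaging pools counts across classes: ΣTP=19, ΣFP=12, ΣFN=12.
Micro-precision = TP/(TP+FP) on pooled counts = 0.613 (equals overall accuracy in single-label multiclass).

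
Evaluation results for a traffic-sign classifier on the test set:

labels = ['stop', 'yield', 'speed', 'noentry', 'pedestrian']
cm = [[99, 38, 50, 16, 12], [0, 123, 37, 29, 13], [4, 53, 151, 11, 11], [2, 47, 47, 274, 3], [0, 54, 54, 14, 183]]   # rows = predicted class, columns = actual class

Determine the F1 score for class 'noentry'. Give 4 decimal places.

0.7643

One-vs-rest for 'noentry': TP = diagonal; FP = other classes predicted 'noentry'; FN = 'noentry' predicted as other.
F1 score = 2·TP/(2·TP+FP+FN).
noentry: TP=274, FP=2+47+47+3=99, FN=16+29+11+14=70 → 548/717 = 0.76430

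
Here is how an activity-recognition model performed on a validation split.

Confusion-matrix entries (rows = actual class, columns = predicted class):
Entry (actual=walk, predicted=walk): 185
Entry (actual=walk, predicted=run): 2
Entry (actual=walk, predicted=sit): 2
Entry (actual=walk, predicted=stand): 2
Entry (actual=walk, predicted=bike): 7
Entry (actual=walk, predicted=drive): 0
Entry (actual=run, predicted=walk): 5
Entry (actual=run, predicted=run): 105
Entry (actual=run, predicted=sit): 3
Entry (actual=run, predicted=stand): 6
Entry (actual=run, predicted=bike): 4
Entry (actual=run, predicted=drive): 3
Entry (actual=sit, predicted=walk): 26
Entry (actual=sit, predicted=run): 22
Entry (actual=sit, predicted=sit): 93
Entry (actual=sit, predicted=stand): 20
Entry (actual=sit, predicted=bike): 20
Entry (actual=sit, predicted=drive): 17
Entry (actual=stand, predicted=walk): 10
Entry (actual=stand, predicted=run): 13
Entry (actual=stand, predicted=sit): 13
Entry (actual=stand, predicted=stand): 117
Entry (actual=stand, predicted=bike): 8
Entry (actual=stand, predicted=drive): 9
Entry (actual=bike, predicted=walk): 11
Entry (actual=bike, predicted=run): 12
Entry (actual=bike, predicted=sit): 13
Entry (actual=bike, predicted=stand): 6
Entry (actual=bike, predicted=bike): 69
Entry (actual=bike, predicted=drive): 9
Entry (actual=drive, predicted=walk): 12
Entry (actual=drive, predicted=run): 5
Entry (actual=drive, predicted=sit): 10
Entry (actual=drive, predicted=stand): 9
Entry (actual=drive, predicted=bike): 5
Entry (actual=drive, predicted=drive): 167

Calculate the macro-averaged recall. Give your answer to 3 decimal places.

0.717

Per-class recall (TP/(TP+FN)):
  walk: TP=185, FN=2+2+2+7+0=13 → 185/198 = 0.9343
  run: TP=105, FN=5+3+6+4+3=21 → 105/126 = 0.8333
  sit: TP=93, FN=26+22+20+20+17=105 → 93/198 = 0.4697
  stand: TP=117, FN=10+13+13+8+9=53 → 117/170 = 0.6882
  bike: TP=69, FN=11+12+13+6+9=51 → 69/120 = 0.5750
  drive: TP=167, FN=12+5+10+9+5=41 → 167/208 = 0.8029
Macro-recall = mean = (0.9343 + 0.8333 + 0.4697 + 0.6882 + 0.5750 + 0.8029) / 6 = 0.717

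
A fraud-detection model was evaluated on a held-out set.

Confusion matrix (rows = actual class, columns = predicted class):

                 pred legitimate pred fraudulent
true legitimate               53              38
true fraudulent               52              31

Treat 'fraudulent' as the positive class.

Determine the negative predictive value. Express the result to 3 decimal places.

NPV = TN/(TN+FN) = 53/(53+52) = 0.505

0.505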